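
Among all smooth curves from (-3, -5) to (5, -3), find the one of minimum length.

Arc-length functional: J[y] = ∫ sqrt(1 + (y')^2) dx.
Lagrangian L = sqrt(1 + (y')^2) has no explicit y dependence, so ∂L/∂y = 0 and the Euler-Lagrange equation gives
    d/dx( y' / sqrt(1 + (y')^2) ) = 0  ⇒  y' / sqrt(1 + (y')^2) = const.
Hence y' is constant, so y(x) is affine.
Fitting the endpoints (-3, -5) and (5, -3):
    slope m = ((-3) − (-5)) / (5 − (-3)) = 1/4,
    intercept c = (-5) − m·(-3) = -17/4.
Extremal: y(x) = (1/4) x - 17/4.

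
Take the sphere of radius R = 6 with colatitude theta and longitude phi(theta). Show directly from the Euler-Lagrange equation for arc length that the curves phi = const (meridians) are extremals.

On the sphere of radius R = 6 with spherical coordinates (θ, φ), the induced metric is
    ds^2 = 36(dθ^2 + sin^2(θ) dφ^2).
Using θ as the parameter, the arc-length functional becomes
    J[φ] = ∫ 6 sqrt(1 + sin^2(θ) (dφ/dθ)^2) dθ.
So L = 6 sqrt(1 + sin^2(θ) φ'^2). Compute
    ∂L/∂φ = 0  (L has no explicit φ dependence),
    ∂L/∂φ' = 6 sin^2(θ) φ' / sqrt(1 + sin^2(θ) φ'^2).
For the candidate φ(θ) = c (constant), φ' = 0, so ∂L/∂φ' evaluated along the candidate vanishes, and ∂L/∂φ is identically zero. Hence
    d/dθ(∂L/∂φ') − ∂L/∂φ = 0
is satisfied. Therefore meridians φ = const are extremals of arc length — they are geodesics on the sphere.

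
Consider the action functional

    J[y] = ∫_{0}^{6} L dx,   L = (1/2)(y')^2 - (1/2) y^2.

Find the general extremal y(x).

The Lagrangian is L = (1/2)(y')^2 - (1/2) y^2.
∂L/∂y = -y.
∂L/∂y' = y'.
The Euler-Lagrange equation d/dx(∂L/∂y') − ∂L/∂y = 0 becomes:
    y'' + y = 0
General solution: y(x) = A sin(x) + B cos(x), where A and B are arbitrary constants fixed by the endpoint conditions.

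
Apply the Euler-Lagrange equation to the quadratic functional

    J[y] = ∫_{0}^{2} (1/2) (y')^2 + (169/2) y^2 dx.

The Lagrangian is L = (1/2) (y')^2 + (169/2) y^2.
Compute ∂L/∂y = 169y, ∂L/∂y' = y'.
The Euler-Lagrange equation d/dx(∂L/∂y') − ∂L/∂y = 0 reduces to
    y'' − 169 y = 0.
Its general solution is
    y(x) = A e^(13x) + B e^(−13x),
with A, B fixed by the endpoint conditions.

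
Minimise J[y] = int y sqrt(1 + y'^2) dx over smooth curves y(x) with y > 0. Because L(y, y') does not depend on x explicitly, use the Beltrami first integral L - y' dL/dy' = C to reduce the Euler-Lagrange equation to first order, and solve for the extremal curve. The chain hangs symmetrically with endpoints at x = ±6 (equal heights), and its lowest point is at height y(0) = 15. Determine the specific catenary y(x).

The Lagrangian L(y, y') = y sqrt(1 + y'^2) has no explicit x dependence, so the Beltrami identity applies:
    L − y' ∂L/∂y' = C.
Compute ∂L/∂y' = y · y' / sqrt(1 + y'^2). Then
    L − y' ∂L/∂y'
    = y sqrt(1 + y'^2) − y · y'^2 / sqrt(1 + y'^2)
    = y (1 + y'^2 − y'^2) / sqrt(1 + y'^2)
    = y / sqrt(1 + y'^2) = C.
Squaring gives y^2 = C^2 (1 + y'^2), i.e.
    y'^2 = y^2 / C^2 − 1.
Separating variables,
    dy / sqrt(y^2 − C^2) = dx / C,
and integrating gives arccosh(y / C) = (x − a)/C, so
    y(x) = C cosh((x − a)/C),
the catenary. The constants C and a are fixed by the two endpoint conditions (and, for the hanging-chain problem, the length constraint selects C).
Now fit the given data. The endpoints x = ±6 are symmetric at equal height, so the catenary is even about its minimum: a = 0 and y(x) = C cosh(x/C). The lowest point is y(0) = C cosh(0) = C, and we are told y(0) = 15, so C = 15. Therefore
    y(x) = 15 cosh(x/15),
and at the endpoints
    y(±6) = 15 cosh(6/15).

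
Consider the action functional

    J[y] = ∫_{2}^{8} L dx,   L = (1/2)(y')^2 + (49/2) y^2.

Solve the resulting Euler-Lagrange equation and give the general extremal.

The Lagrangian is L = (1/2)(y')^2 + (49/2) y^2.
∂L/∂y = 49y.
∂L/∂y' = y'.
The Euler-Lagrange equation d/dx(∂L/∂y') − ∂L/∂y = 0 becomes:
    y'' - 49 y = 0
General solution: y(x) = A e^(7x) + B e^(-7x), where A and B are arbitrary constants fixed by the endpoint conditions.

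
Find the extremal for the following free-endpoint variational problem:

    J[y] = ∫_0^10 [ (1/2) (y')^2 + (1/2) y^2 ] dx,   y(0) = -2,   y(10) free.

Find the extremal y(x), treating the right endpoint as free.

The Lagrangian L = (1/2) (y')^2 + (1/2) y^2 gives
    ∂L/∂y = 1 y,   ∂L/∂y' = y'.
Euler-Lagrange: y'' − y = 0.
With k = 1, the general solution is
    y(x) = A cosh(x) + B sinh(x).
Fixed left endpoint y(0) = -2 ⇒ A = -2.
The right endpoint x = 10 is free, so the natural (transversality) condition is ∂L/∂y' |_{x=10} = 0, i.e. y'(10) = 0.
Compute y'(x) = A k sinh(k x) + B k cosh(k x), so
    y'(10) = A k sinh(k·10) + B k cosh(k·10) = 0
    ⇒ B = −A tanh(k·10) = 2 tanh(1·10).
Therefore the extremal is
    y(x) = −2 cosh(1 x) + 2 tanh(1·10) sinh(1 x).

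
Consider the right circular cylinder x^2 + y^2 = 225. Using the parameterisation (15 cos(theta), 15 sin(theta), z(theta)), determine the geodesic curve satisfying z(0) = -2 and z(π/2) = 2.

Parameterise the cylinder of radius R = 15 as
    r(θ) = (15 cos θ, 15 sin θ, z(θ)).
The arc-length element is
    ds = sqrt(225 + (dz/dθ)^2) dθ,
so the Lagrangian is L = sqrt(225 + z'^2).
L depends on z' only, not on z or θ, so ∂L/∂z = 0 and
    ∂L/∂z' = z' / sqrt(225 + z'^2).
The Euler-Lagrange equation gives
    d/dθ( z' / sqrt(225 + z'^2) ) = 0,
so z' is constant. Integrating once:
    z(θ) = a θ + b,
a helix on the cylinder (a straight line when the cylinder is unrolled). The constants a, b are determined by the endpoint conditions.
With endpoint conditions z(0) = -2 and z(π/2) = 2: from z(0) = b we get b = -2, and a·π/2 + -2 = 2 gives a = 8/π, so
    z(θ) = (8/π) θ − 2.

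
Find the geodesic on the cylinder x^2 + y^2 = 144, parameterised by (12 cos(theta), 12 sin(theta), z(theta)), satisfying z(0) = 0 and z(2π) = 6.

Parameterise the cylinder of radius R = 12 as
    r(θ) = (12 cos θ, 12 sin θ, z(θ)).
The arc-length element is
    ds = sqrt(144 + (dz/dθ)^2) dθ,
so the Lagrangian is L = sqrt(144 + z'^2).
L depends on z' only, not on z or θ, so ∂L/∂z = 0 and
    ∂L/∂z' = z' / sqrt(144 + z'^2).
The Euler-Lagrange equation gives
    d/dθ( z' / sqrt(144 + z'^2) ) = 0,
so z' is constant. Integrating once:
    z(θ) = a θ + b,
a helix on the cylinder (a straight line when the cylinder is unrolled). The constants a, b are determined by the endpoint conditions.
With endpoint conditions z(0) = 0 and z(2π) = 6: from z(0) = b we get b = 0, and a·2π + 0 = 6 gives a = 3/π, so
    z(θ) = (3/π) θ.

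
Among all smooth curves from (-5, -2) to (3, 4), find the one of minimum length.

Arc-length functional: J[y] = ∫ sqrt(1 + (y')^2) dx.
Lagrangian L = sqrt(1 + (y')^2) has no explicit y dependence, so ∂L/∂y = 0 and the Euler-Lagrange equation gives
    d/dx( y' / sqrt(1 + (y')^2) ) = 0  ⇒  y' / sqrt(1 + (y')^2) = const.
Hence y' is constant, so y(x) is affine.
Fitting the endpoints (-5, -2) and (3, 4):
    slope m = (4 − (-2)) / (3 − (-5)) = 3/4,
    intercept c = (-2) − m·(-5) = 7/4.
Extremal: y(x) = (3/4) x + 7/4.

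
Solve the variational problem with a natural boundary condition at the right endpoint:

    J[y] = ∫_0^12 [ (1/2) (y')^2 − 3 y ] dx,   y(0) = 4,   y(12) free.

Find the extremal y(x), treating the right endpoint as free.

The Lagrangian L = (1/2) (y')^2 − 3 y gives
    ∂L/∂y = −3,   ∂L/∂y' = y'.
Euler-Lagrange: d/dx(y') − (−3) = 0, i.e. y'' + 3 = 0, so
    y(x) = −(3/2) x^2 + C1 x + C2.
Fixed left endpoint y(0) = 4 ⇒ C2 = 4.
The right endpoint x = 12 is free, so the natural (transversality) condition is ∂L/∂y' |_{x=12} = 0, i.e. y'(12) = 0.
Compute y'(x) = −3 x + C1, so y'(12) = −36 + C1 = 0 ⇒ C1 = 36.
Therefore the extremal is
    y(x) = −(3/2) x^2 + 36 x + 4.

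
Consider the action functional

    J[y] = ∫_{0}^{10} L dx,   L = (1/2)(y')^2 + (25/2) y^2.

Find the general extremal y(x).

The Lagrangian is L = (1/2)(y')^2 + (25/2) y^2.
∂L/∂y = 25y.
∂L/∂y' = y'.
The Euler-Lagrange equation d/dx(∂L/∂y') − ∂L/∂y = 0 becomes:
    y'' - 25 y = 0
General solution: y(x) = A e^(5x) + B e^(-5x), where A and B are arbitrary constants fixed by the endpoint conditions.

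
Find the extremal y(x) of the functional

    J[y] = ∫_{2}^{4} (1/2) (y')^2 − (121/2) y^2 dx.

The Lagrangian is L = (1/2) (y')^2 − (121/2) y^2.
Compute ∂L/∂y = -121y, ∂L/∂y' = y'.
The Euler-Lagrange equation d/dx(∂L/∂y') − ∂L/∂y = 0 reduces to
    y'' + 121 y = 0.
Its general solution is
    y(x) = A sin(11x) + B cos(11x),
with A, B fixed by the endpoint conditions.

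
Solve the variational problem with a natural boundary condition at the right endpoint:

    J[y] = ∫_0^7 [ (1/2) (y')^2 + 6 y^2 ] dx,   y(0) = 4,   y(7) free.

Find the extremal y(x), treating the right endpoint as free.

The Lagrangian L = (1/2) (y')^2 + 6 y^2 gives
    ∂L/∂y = 12 y,   ∂L/∂y' = y'.
Euler-Lagrange: y'' − 12 y = 0.
With k = sqrt(12), the general solution is
    y(x) = A cosh(sqrt(12) x) + B sinh(sqrt(12) x).
Fixed left endpoint y(0) = 4 ⇒ A = 4.
The right endpoint x = 7 is free, so the natural (transversality) condition is ∂L/∂y' |_{x=7} = 0, i.e. y'(7) = 0.
Compute y'(x) = A k sinh(k x) + B k cosh(k x), so
    y'(7) = A k sinh(k·7) + B k cosh(k·7) = 0
    ⇒ B = −A tanh(k·7) = − 4 tanh(sqrt(12)·7).
Therefore the extremal is
    y(x) = 4 cosh(sqrt(12) x) − 4 tanh(sqrt(12)·7) sinh(sqrt(12) x).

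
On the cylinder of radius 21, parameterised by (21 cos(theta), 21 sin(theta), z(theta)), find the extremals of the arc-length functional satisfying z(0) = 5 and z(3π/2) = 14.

Parameterise the cylinder of radius R = 21 as
    r(θ) = (21 cos θ, 21 sin θ, z(θ)).
The arc-length element is
    ds = sqrt(441 + (dz/dθ)^2) dθ,
so the Lagrangian is L = sqrt(441 + z'^2).
L depends on z' only, not on z or θ, so ∂L/∂z = 0 and
    ∂L/∂z' = z' / sqrt(441 + z'^2).
The Euler-Lagrange equation gives
    d/dθ( z' / sqrt(441 + z'^2) ) = 0,
so z' is constant. Integrating once:
    z(θ) = a θ + b,
a helix on the cylinder (a straight line when the cylinder is unrolled). The constants a, b are determined by the endpoint conditions.
With endpoint conditions z(0) = 5 and z(3π/2) = 14: from z(0) = b we get b = 5, and a·3π/2 + 5 = 14 gives a = 6/π, so
    z(θ) = (6/π) θ + 5.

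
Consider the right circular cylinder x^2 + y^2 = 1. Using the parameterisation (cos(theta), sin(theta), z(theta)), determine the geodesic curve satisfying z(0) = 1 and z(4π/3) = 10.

Parameterise the cylinder of radius R = 1 as
    r(θ) = (cos θ, sin θ, z(θ)).
The arc-length element is
    ds = sqrt(1 + (dz/dθ)^2) dθ,
so the Lagrangian is L = sqrt(1 + z'^2).
L depends on z' only, not on z or θ, so ∂L/∂z = 0 and
    ∂L/∂z' = z' / sqrt(1 + z'^2).
The Euler-Lagrange equation gives
    d/dθ( z' / sqrt(1 + z'^2) ) = 0,
so z' is constant. Integrating once:
    z(θ) = a θ + b,
a helix on the cylinder (a straight line when the cylinder is unrolled). The constants a, b are determined by the endpoint conditions.
With endpoint conditions z(0) = 1 and z(4π/3) = 10: from z(0) = b we get b = 1, and a·4π/3 + 1 = 10 gives a = 27/(4π), so
    z(θ) = (27/(4π)) θ + 1.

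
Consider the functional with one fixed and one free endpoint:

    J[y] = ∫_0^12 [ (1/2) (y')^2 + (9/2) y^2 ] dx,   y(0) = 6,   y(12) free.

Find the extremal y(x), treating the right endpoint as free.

The Lagrangian L = (1/2) (y')^2 + (9/2) y^2 gives
    ∂L/∂y = 9 y,   ∂L/∂y' = y'.
Euler-Lagrange: y'' − 9 y = 0.
With k = 3, the general solution is
    y(x) = A cosh(3 x) + B sinh(3 x).
Fixed left endpoint y(0) = 6 ⇒ A = 6.
The right endpoint x = 12 is free, so the natural (transversality) condition is ∂L/∂y' |_{x=12} = 0, i.e. y'(12) = 0.
Compute y'(x) = A k sinh(k x) + B k cosh(k x), so
    y'(12) = A k sinh(k·12) + B k cosh(k·12) = 0
    ⇒ B = −A tanh(k·12) = − 6 tanh(3·12).
Therefore the extremal is
    y(x) = 6 cosh(3 x) − 6 tanh(3·12) sinh(3 x).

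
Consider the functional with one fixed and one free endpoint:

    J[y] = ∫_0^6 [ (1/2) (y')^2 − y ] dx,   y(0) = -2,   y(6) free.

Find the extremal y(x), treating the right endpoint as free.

The Lagrangian L = (1/2) (y')^2 − y gives
    ∂L/∂y = −1,   ∂L/∂y' = y'.
Euler-Lagrange: d/dx(y') − (−1) = 0, i.e. y'' + 1 = 0, so
    y(x) = −(1/2) x^2 + C1 x + C2.
Fixed left endpoint y(0) = -2 ⇒ C2 = -2.
The right endpoint x = 6 is free, so the natural (transversality) condition is ∂L/∂y' |_{x=6} = 0, i.e. y'(6) = 0.
Compute y'(x) = −1 x + C1, so y'(6) = −6 + C1 = 0 ⇒ C1 = 6.
Therefore the extremal is
    y(x) = −x^2/2 + 6 x − 2.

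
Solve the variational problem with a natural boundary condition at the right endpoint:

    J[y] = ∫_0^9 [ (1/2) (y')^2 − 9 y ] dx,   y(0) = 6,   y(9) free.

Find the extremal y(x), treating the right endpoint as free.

The Lagrangian L = (1/2) (y')^2 − 9 y gives
    ∂L/∂y = −9,   ∂L/∂y' = y'.
Euler-Lagrange: d/dx(y') − (−9) = 0, i.e. y'' + 9 = 0, so
    y(x) = −(9/2) x^2 + C1 x + C2.
Fixed left endpoint y(0) = 6 ⇒ C2 = 6.
The right endpoint x = 9 is free, so the natural (transversality) condition is ∂L/∂y' |_{x=9} = 0, i.e. y'(9) = 0.
Compute y'(x) = −9 x + C1, so y'(9) = −81 + C1 = 0 ⇒ C1 = 81.
Therefore the extremal is
    y(x) = −(9/2) x^2 + 81 x + 6.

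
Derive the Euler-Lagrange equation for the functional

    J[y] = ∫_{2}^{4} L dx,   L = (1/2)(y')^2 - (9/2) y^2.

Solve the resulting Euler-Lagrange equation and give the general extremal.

The Lagrangian is L = (1/2)(y')^2 - (9/2) y^2.
∂L/∂y = -9y.
∂L/∂y' = y'.
The Euler-Lagrange equation d/dx(∂L/∂y') − ∂L/∂y = 0 becomes:
    y'' + 9 y = 0
General solution: y(x) = A sin(3x) + B cos(3x), where A and B are arbitrary constants fixed by the endpoint conditions.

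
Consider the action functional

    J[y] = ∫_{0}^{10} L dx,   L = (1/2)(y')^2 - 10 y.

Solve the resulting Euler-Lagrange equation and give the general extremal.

The Lagrangian is L = (1/2)(y')^2 - 10 y.
∂L/∂y = -10.
∂L/∂y' = y'.
The Euler-Lagrange equation d/dx(∂L/∂y') − ∂L/∂y = 0 becomes:
    y'' + 10 = 0
General solution: y(x) = -5 x^2 + A x + B, where A and B are arbitrary constants fixed by the endpoint conditions.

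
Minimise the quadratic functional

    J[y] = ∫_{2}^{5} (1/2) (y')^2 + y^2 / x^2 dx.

The Lagrangian is L = (1/2) (y')^2 + y^2 / x^2.
Compute ∂L/∂y = 2y/x^2, ∂L/∂y' = y'.
The Euler-Lagrange equation d/dx(∂L/∂y') − ∂L/∂y = 0 reduces to
    y'' − 2/x^2 · y = 0  (x > 0).
Its general solution is
    y(x) = A x^2 + B / x,
with A, B fixed by the endpoint conditions.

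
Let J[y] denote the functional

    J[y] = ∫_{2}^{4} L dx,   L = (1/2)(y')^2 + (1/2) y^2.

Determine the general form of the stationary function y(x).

The Lagrangian is L = (1/2)(y')^2 + (1/2) y^2.
∂L/∂y = y.
∂L/∂y' = y'.
The Euler-Lagrange equation d/dx(∂L/∂y') − ∂L/∂y = 0 becomes:
    y'' - y = 0
General solution: y(x) = A e^x + B e^(-x), where A and B are arbitrary constants fixed by the endpoint conditions.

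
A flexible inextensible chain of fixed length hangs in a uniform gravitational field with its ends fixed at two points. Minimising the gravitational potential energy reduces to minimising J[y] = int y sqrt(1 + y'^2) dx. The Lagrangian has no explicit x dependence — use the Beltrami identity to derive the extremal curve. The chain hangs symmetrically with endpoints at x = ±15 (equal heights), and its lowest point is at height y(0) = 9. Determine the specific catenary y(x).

The Lagrangian L(y, y') = y sqrt(1 + y'^2) has no explicit x dependence, so the Beltrami identity applies:
    L − y' ∂L/∂y' = C.
Compute ∂L/∂y' = y · y' / sqrt(1 + y'^2). Then
    L − y' ∂L/∂y'
    = y sqrt(1 + y'^2) − y · y'^2 / sqrt(1 + y'^2)
    = y (1 + y'^2 − y'^2) / sqrt(1 + y'^2)
    = y / sqrt(1 + y'^2) = C.
Squaring gives y^2 = C^2 (1 + y'^2), i.e.
    y'^2 = y^2 / C^2 − 1.
Separating variables,
    dy / sqrt(y^2 − C^2) = dx / C,
and integrating gives arccosh(y / C) = (x − a)/C, so
    y(x) = C cosh((x − a)/C),
the catenary. The constants C and a are fixed by the two endpoint conditions (and, for the hanging-chain problem, the length constraint selects C).
Now fit the given data. The endpoints x = ±15 are symmetric at equal height, so the catenary is even about its minimum: a = 0 and y(x) = C cosh(x/C). The lowest point is y(0) = C cosh(0) = C, and we are told y(0) = 9, so C = 9. Therefore
    y(x) = 9 cosh(x/9),
and at the endpoints
    y(±15) = 9 cosh(15/9).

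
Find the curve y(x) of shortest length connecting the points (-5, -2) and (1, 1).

Arc-length functional: J[y] = ∫ sqrt(1 + (y')^2) dx.
Lagrangian L = sqrt(1 + (y')^2) has no explicit y dependence, so ∂L/∂y = 0 and the Euler-Lagrange equation gives
    d/dx( y' / sqrt(1 + (y')^2) ) = 0  ⇒  y' / sqrt(1 + (y')^2) = const.
Hence y' is constant, so y(x) is affine.
Fitting the endpoints (-5, -2) and (1, 1):
    slope m = (1 − (-2)) / (1 − (-5)) = 1/2,
    intercept c = (-2) − m·(-5) = 1/2.
Extremal: y(x) = (1/2) x + 1/2.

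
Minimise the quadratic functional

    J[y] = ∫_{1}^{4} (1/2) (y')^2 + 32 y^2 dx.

The Lagrangian is L = (1/2) (y')^2 + 32 y^2.
Compute ∂L/∂y = 64y, ∂L/∂y' = y'.
The Euler-Lagrange equation d/dx(∂L/∂y') − ∂L/∂y = 0 reduces to
    y'' − 64 y = 0.
Its general solution is
    y(x) = A e^(8x) + B e^(−8x),
with A, B fixed by the endpoint conditions.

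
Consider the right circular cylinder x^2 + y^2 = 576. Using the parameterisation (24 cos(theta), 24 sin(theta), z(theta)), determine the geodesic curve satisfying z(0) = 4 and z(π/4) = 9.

Parameterise the cylinder of radius R = 24 as
    r(θ) = (24 cos θ, 24 sin θ, z(θ)).
The arc-length element is
    ds = sqrt(576 + (dz/dθ)^2) dθ,
so the Lagrangian is L = sqrt(576 + z'^2).
L depends on z' only, not on z or θ, so ∂L/∂z = 0 and
    ∂L/∂z' = z' / sqrt(576 + z'^2).
The Euler-Lagrange equation gives
    d/dθ( z' / sqrt(576 + z'^2) ) = 0,
so z' is constant. Integrating once:
    z(θ) = a θ + b,
a helix on the cylinder (a straight line when the cylinder is unrolled). The constants a, b are determined by the endpoint conditions.
With endpoint conditions z(0) = 4 and z(π/4) = 9: from z(0) = b we get b = 4, and a·π/4 + 4 = 9 gives a = 20/π, so
    z(θ) = (20/π) θ + 4.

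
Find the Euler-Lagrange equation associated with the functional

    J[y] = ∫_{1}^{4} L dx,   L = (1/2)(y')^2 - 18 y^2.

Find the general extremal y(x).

The Lagrangian is L = (1/2)(y')^2 - 18 y^2.
∂L/∂y = -36y.
∂L/∂y' = y'.
The Euler-Lagrange equation d/dx(∂L/∂y') − ∂L/∂y = 0 becomes:
    y'' + 36 y = 0
General solution: y(x) = A sin(6x) + B cos(6x), where A and B are arbitrary constants fixed by the endpoint conditions.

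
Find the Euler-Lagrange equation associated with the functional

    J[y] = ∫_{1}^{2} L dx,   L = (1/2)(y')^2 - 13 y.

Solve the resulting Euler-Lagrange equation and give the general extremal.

The Lagrangian is L = (1/2)(y')^2 - 13 y.
∂L/∂y = -13.
∂L/∂y' = y'.
The Euler-Lagrange equation d/dx(∂L/∂y') − ∂L/∂y = 0 becomes:
    y'' + 13 = 0
General solution: y(x) = -(13/2) x^2 + A x + B, where A and B are arbitrary constants fixed by the endpoint conditions.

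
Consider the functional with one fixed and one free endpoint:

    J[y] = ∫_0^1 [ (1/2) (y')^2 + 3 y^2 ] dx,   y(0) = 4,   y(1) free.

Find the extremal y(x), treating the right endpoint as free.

The Lagrangian L = (1/2) (y')^2 + 3 y^2 gives
    ∂L/∂y = 6 y,   ∂L/∂y' = y'.
Euler-Lagrange: y'' − 6 y = 0.
With k = sqrt(6), the general solution is
    y(x) = A cosh(sqrt(6) x) + B sinh(sqrt(6) x).
Fixed left endpoint y(0) = 4 ⇒ A = 4.
The right endpoint x = 1 is free, so the natural (transversality) condition is ∂L/∂y' |_{x=1} = 0, i.e. y'(1) = 0.
Compute y'(x) = A k sinh(k x) + B k cosh(k x), so
    y'(1) = A k sinh(k·1) + B k cosh(k·1) = 0
    ⇒ B = −A tanh(k·1) = − 4 tanh(sqrt(6)·1).
Therefore the extremal is
    y(x) = 4 cosh(sqrt(6) x) − 4 tanh(sqrt(6)·1) sinh(sqrt(6) x).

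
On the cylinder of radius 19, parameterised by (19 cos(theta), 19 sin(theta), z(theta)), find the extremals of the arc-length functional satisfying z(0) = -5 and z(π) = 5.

Parameterise the cylinder of radius R = 19 as
    r(θ) = (19 cos θ, 19 sin θ, z(θ)).
The arc-length element is
    ds = sqrt(361 + (dz/dθ)^2) dθ,
so the Lagrangian is L = sqrt(361 + z'^2).
L depends on z' only, not on z or θ, so ∂L/∂z = 0 and
    ∂L/∂z' = z' / sqrt(361 + z'^2).
The Euler-Lagrange equation gives
    d/dθ( z' / sqrt(361 + z'^2) ) = 0,
so z' is constant. Integrating once:
    z(θ) = a θ + b,
a helix on the cylinder (a straight line when the cylinder is unrolled). The constants a, b are determined by the endpoint conditions.
With endpoint conditions z(0) = -5 and z(π) = 5: from z(0) = b we get b = -5, and a·π + -5 = 5 gives a = 10/π, so
    z(θ) = (10/π) θ − 5.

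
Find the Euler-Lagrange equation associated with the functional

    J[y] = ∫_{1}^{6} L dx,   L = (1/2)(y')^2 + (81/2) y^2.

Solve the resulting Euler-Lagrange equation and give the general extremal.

The Lagrangian is L = (1/2)(y')^2 + (81/2) y^2.
∂L/∂y = 81y.
∂L/∂y' = y'.
The Euler-Lagrange equation d/dx(∂L/∂y') − ∂L/∂y = 0 becomes:
    y'' - 81 y = 0
General solution: y(x) = A e^(9x) + B e^(-9x), where A and B are arbitrary constants fixed by the endpoint conditions.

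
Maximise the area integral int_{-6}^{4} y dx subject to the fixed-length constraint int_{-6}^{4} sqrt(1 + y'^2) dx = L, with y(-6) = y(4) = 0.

Set up the augmented Lagrangian using a multiplier λ for the length constraint:
    F(y, y') = y − λ sqrt(1 + y'^2).
F has no explicit x dependence, so the Beltrami identity yields a first integral
    F − y' ∂F/∂y' = C.
Compute ∂F/∂y' = −λ y' / sqrt(1 + y'^2). Then
    y − λ sqrt(1 + y'^2) + λ y'^2 / sqrt(1 + y'^2) = C
    ⇒  y − λ / sqrt(1 + y'^2) = C.
Solving for y' and integrating gives
    (x − a)^2 + (y − b)^2 = λ^2,
a circular arc of radius λ. The constants a, b are determined by the endpoint conditions y(-6) = y(4) = 0, and λ is fixed implicitly by the length constraint
    ∫_{-6}^{4} sqrt(1 + y'^2) dx = L.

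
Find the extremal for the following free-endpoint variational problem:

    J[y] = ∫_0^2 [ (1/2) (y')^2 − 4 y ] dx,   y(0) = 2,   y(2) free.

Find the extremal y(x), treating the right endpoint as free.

The Lagrangian L = (1/2) (y')^2 − 4 y gives
    ∂L/∂y = −4,   ∂L/∂y' = y'.
Euler-Lagrange: d/dx(y') − (−4) = 0, i.e. y'' + 4 = 0, so
    y(x) = −(4/2) x^2 + C1 x + C2.
Fixed left endpoint y(0) = 2 ⇒ C2 = 2.
The right endpoint x = 2 is free, so the natural (transversality) condition is ∂L/∂y' |_{x=2} = 0, i.e. y'(2) = 0.
Compute y'(x) = −4 x + C1, so y'(2) = −8 + C1 = 0 ⇒ C1 = 8.
Therefore the extremal is
    y(x) = −2 x^2 + 8 x + 2.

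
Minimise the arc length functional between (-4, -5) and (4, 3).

Arc-length functional: J[y] = ∫ sqrt(1 + (y')^2) dx.
Lagrangian L = sqrt(1 + (y')^2) has no explicit y dependence, so ∂L/∂y = 0 and the Euler-Lagrange equation gives
    d/dx( y' / sqrt(1 + (y')^2) ) = 0  ⇒  y' / sqrt(1 + (y')^2) = const.
Hence y' is constant, so y(x) is affine.
Fitting the endpoints (-4, -5) and (4, 3):
    slope m = (3 − (-5)) / (4 − (-4)) = 1,
    intercept c = (-5) − m·(-4) = -1.
Extremal: y(x) = x - 1.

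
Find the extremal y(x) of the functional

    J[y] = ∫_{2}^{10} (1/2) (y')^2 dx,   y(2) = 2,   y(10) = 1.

The Lagrangian is L = (1/2) (y')^2.
Compute ∂L/∂y = 0, ∂L/∂y' = y'.
The Euler-Lagrange equation d/dx(∂L/∂y') − ∂L/∂y = 0 reduces to
    y'' = 0.
Its general solution is
    y(x) = A x + B,
with A, B fixed by the endpoint conditions.
Applying the endpoint conditions y(2) = 2 and y(10) = 1: solve A·2 + B = 2 and A·10 + B = 1. Subtracting gives A(10 − 2) = 1 − 2, so A = -1/8, and B = 2 − A·2 = 9/4. Therefore
    y(x) = (-1/8) x + 9/4.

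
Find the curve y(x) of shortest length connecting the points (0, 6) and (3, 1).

Arc-length functional: J[y] = ∫ sqrt(1 + (y')^2) dx.
Lagrangian L = sqrt(1 + (y')^2) has no explicit y dependence, so ∂L/∂y = 0 and the Euler-Lagrange equation gives
    d/dx( y' / sqrt(1 + (y')^2) ) = 0  ⇒  y' / sqrt(1 + (y')^2) = const.
Hence y' is constant, so y(x) is affine.
Fitting the endpoints (0, 6) and (3, 1):
    slope m = (1 − 6) / (3 − 0) = -5/3,
    intercept c = 6 − m·0 = 6.
Extremal: y(x) = (-5/3) x + 6.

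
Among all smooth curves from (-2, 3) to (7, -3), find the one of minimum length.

Arc-length functional: J[y] = ∫ sqrt(1 + (y')^2) dx.
Lagrangian L = sqrt(1 + (y')^2) has no explicit y dependence, so ∂L/∂y = 0 and the Euler-Lagrange equation gives
    d/dx( y' / sqrt(1 + (y')^2) ) = 0  ⇒  y' / sqrt(1 + (y')^2) = const.
Hence y' is constant, so y(x) is affine.
Fitting the endpoints (-2, 3) and (7, -3):
    slope m = ((-3) − 3) / (7 − (-2)) = -2/3,
    intercept c = 3 − m·(-2) = 5/3.
Extremal: y(x) = (-2/3) x + 5/3.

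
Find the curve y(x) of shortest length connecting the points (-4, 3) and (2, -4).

Arc-length functional: J[y] = ∫ sqrt(1 + (y')^2) dx.
Lagrangian L = sqrt(1 + (y')^2) has no explicit y dependence, so ∂L/∂y = 0 and the Euler-Lagrange equation gives
    d/dx( y' / sqrt(1 + (y')^2) ) = 0  ⇒  y' / sqrt(1 + (y')^2) = const.
Hence y' is constant, so y(x) is affine.
Fitting the endpoints (-4, 3) and (2, -4):
    slope m = ((-4) − 3) / (2 − (-4)) = -7/6,
    intercept c = 3 − m·(-4) = -5/3.
Extremal: y(x) = (-7/6) x - 5/3.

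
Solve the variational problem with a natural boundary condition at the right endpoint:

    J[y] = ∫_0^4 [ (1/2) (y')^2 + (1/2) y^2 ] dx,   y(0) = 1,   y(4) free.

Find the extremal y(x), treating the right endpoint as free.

The Lagrangian L = (1/2) (y')^2 + (1/2) y^2 gives
    ∂L/∂y = 1 y,   ∂L/∂y' = y'.
Euler-Lagrange: y'' − y = 0.
With k = 1, the general solution is
    y(x) = A cosh(x) + B sinh(x).
Fixed left endpoint y(0) = 1 ⇒ A = 1.
The right endpoint x = 4 is free, so the natural (transversality) condition is ∂L/∂y' |_{x=4} = 0, i.e. y'(4) = 0.
Compute y'(x) = A k sinh(k x) + B k cosh(k x), so
    y'(4) = A k sinh(k·4) + B k cosh(k·4) = 0
    ⇒ B = −A tanh(k·4) = − tanh(1·4).
Therefore the extremal is
    y(x) = cosh(1 x) − tanh(1·4) sinh(1 x).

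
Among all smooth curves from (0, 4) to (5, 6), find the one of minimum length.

Arc-length functional: J[y] = ∫ sqrt(1 + (y')^2) dx.
Lagrangian L = sqrt(1 + (y')^2) has no explicit y dependence, so ∂L/∂y = 0 and the Euler-Lagrange equation gives
    d/dx( y' / sqrt(1 + (y')^2) ) = 0  ⇒  y' / sqrt(1 + (y')^2) = const.
Hence y' is constant, so y(x) is affine.
Fitting the endpoints (0, 4) and (5, 6):
    slope m = (6 − 4) / (5 − 0) = 2/5,
    intercept c = 4 − m·0 = 4.
Extremal: y(x) = (2/5) x + 4.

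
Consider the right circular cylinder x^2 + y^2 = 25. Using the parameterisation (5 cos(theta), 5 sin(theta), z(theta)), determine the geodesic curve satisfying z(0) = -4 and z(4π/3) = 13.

Parameterise the cylinder of radius R = 5 as
    r(θ) = (5 cos θ, 5 sin θ, z(θ)).
The arc-length element is
    ds = sqrt(25 + (dz/dθ)^2) dθ,
so the Lagrangian is L = sqrt(25 + z'^2).
L depends on z' only, not on z or θ, so ∂L/∂z = 0 and
    ∂L/∂z' = z' / sqrt(25 + z'^2).
The Euler-Lagrange equation gives
    d/dθ( z' / sqrt(25 + z'^2) ) = 0,
so z' is constant. Integrating once:
    z(θ) = a θ + b,
a helix on the cylinder (a straight line when the cylinder is unrolled). The constants a, b are determined by the endpoint conditions.
With endpoint conditions z(0) = -4 and z(4π/3) = 13: from z(0) = b we get b = -4, and a·4π/3 + -4 = 13 gives a = 51/(4π), so
    z(θ) = (51/(4π)) θ − 4.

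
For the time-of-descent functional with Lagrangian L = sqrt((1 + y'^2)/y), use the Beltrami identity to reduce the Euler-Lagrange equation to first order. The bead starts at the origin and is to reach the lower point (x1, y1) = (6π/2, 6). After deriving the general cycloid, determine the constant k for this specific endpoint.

The Lagrangian L = sqrt((1 + y'^2) / y) has no explicit x dependence, so the Beltrami identity applies:
    L − y' ∂L/∂y' = C.
Compute ∂L/∂y' = y' / sqrt(y (1 + y'^2)).
Substitute:
    sqrt((1 + y'^2)/y) − y'·y' / sqrt(y (1 + y'^2))
    = (1 + y'^2) / sqrt(y (1 + y'^2)) − y'^2 / sqrt(y (1 + y'^2))
    = 1 / sqrt(y (1 + y'^2)) = C.
Squaring and rearranging gives the first integral
    y (1 + y'^2) = 1/C^2 =: k   (constant).
Solving this first-order ODE by the substitution
    y = (k/2)(1 − cos θ)
yields the cycloid parameterisation
    x(θ) = (k/2)(θ − sin θ),   y(θ) = (k/2)(1 − cos θ).
The constant k is fixed by the endpoint condition.
Now fit the given lower endpoint (x1, y1) = (6π/2, 6). At the bottom of the first arch (θ = π), the parametric equations give
    y(π) = (k/2)(1 − cos π) = k,
    x(π) = (k/2)(π − sin π) = kπ/2.
Matching y(π) = 6 gives k = 6, consistent with x(π) = 6π/2. Therefore the specific cycloid is
    x(θ) = (6/2)(θ − sin θ),   y(θ) = (6/2)(1 − cos θ).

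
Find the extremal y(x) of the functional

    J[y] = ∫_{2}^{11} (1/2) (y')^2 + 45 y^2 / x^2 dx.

The Lagrangian is L = (1/2) (y')^2 + 45 y^2 / x^2.
Compute ∂L/∂y = 90y/x^2, ∂L/∂y' = y'.
The Euler-Lagrange equation d/dx(∂L/∂y') − ∂L/∂y = 0 reduces to
    y'' − 90/x^2 · y = 0  (x > 0).
Its general solution is
    y(x) = A x^10 + B x^(-9),
with A, B fixed by the endpoint conditions.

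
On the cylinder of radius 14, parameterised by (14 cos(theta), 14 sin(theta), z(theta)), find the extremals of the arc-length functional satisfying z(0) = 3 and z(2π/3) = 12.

Parameterise the cylinder of radius R = 14 as
    r(θ) = (14 cos θ, 14 sin θ, z(θ)).
The arc-length element is
    ds = sqrt(196 + (dz/dθ)^2) dθ,
so the Lagrangian is L = sqrt(196 + z'^2).
L depends on z' only, not on z or θ, so ∂L/∂z = 0 and
    ∂L/∂z' = z' / sqrt(196 + z'^2).
The Euler-Lagrange equation gives
    d/dθ( z' / sqrt(196 + z'^2) ) = 0,
so z' is constant. Integrating once:
    z(θ) = a θ + b,
a helix on the cylinder (a straight line when the cylinder is unrolled). The constants a, b are determined by the endpoint conditions.
With endpoint conditions z(0) = 3 and z(2π/3) = 12: from z(0) = b we get b = 3, and a·2π/3 + 3 = 12 gives a = 27/(2π), so
    z(θ) = (27/(2π)) θ + 3.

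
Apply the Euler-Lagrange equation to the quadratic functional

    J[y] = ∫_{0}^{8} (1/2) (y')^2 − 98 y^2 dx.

The Lagrangian is L = (1/2) (y')^2 − 98 y^2.
Compute ∂L/∂y = -196y, ∂L/∂y' = y'.
The Euler-Lagrange equation d/dx(∂L/∂y') − ∂L/∂y = 0 reduces to
    y'' + 196 y = 0.
Its general solution is
    y(x) = A sin(14x) + B cos(14x),
with A, B fixed by the endpoint conditions.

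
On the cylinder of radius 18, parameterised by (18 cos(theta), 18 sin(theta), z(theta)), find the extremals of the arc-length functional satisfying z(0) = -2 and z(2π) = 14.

Parameterise the cylinder of radius R = 18 as
    r(θ) = (18 cos θ, 18 sin θ, z(θ)).
The arc-length element is
    ds = sqrt(324 + (dz/dθ)^2) dθ,
so the Lagrangian is L = sqrt(324 + z'^2).
L depends on z' only, not on z or θ, so ∂L/∂z = 0 and
    ∂L/∂z' = z' / sqrt(324 + z'^2).
The Euler-Lagrange equation gives
    d/dθ( z' / sqrt(324 + z'^2) ) = 0,
so z' is constant. Integrating once:
    z(θ) = a θ + b,
a helix on the cylinder (a straight line when the cylinder is unrolled). The constants a, b are determined by the endpoint conditions.
With endpoint conditions z(0) = -2 and z(2π) = 14: from z(0) = b we get b = -2, and a·2π + -2 = 14 gives a = 8/π, so
    z(θ) = (8/π) θ − 2.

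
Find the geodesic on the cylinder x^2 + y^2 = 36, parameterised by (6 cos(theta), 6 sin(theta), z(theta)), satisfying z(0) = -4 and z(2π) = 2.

Parameterise the cylinder of radius R = 6 as
    r(θ) = (6 cos θ, 6 sin θ, z(θ)).
The arc-length element is
    ds = sqrt(36 + (dz/dθ)^2) dθ,
so the Lagrangian is L = sqrt(36 + z'^2).
L depends on z' only, not on z or θ, so ∂L/∂z = 0 and
    ∂L/∂z' = z' / sqrt(36 + z'^2).
The Euler-Lagrange equation gives
    d/dθ( z' / sqrt(36 + z'^2) ) = 0,
so z' is constant. Integrating once:
    z(θ) = a θ + b,
a helix on the cylinder (a straight line when the cylinder is unrolled). The constants a, b are determined by the endpoint conditions.
With endpoint conditions z(0) = -4 and z(2π) = 2: from z(0) = b we get b = -4, and a·2π + -4 = 2 gives a = 3/π, so
    z(θ) = (3/π) θ − 4.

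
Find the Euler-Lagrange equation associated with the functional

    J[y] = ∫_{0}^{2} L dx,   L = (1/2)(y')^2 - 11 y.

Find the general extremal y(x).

The Lagrangian is L = (1/2)(y')^2 - 11 y.
∂L/∂y = -11.
∂L/∂y' = y'.
The Euler-Lagrange equation d/dx(∂L/∂y') − ∂L/∂y = 0 becomes:
    y'' + 11 = 0
General solution: y(x) = -(11/2) x^2 + A x + B, where A and B are arbitrary constants fixed by the endpoint conditions.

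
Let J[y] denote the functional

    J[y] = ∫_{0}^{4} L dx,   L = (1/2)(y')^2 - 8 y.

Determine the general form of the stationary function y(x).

The Lagrangian is L = (1/2)(y')^2 - 8 y.
∂L/∂y = -8.
∂L/∂y' = y'.
The Euler-Lagrange equation d/dx(∂L/∂y') − ∂L/∂y = 0 becomes:
    y'' + 8 = 0
General solution: y(x) = -4 x^2 + A x + B, where A and B are arbitrary constants fixed by the endpoint conditions.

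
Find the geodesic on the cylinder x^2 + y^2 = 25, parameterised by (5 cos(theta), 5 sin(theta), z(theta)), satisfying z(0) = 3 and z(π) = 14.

Parameterise the cylinder of radius R = 5 as
    r(θ) = (5 cos θ, 5 sin θ, z(θ)).
The arc-length element is
    ds = sqrt(25 + (dz/dθ)^2) dθ,
so the Lagrangian is L = sqrt(25 + z'^2).
L depends on z' only, not on z or θ, so ∂L/∂z = 0 and
    ∂L/∂z' = z' / sqrt(25 + z'^2).
The Euler-Lagrange equation gives
    d/dθ( z' / sqrt(25 + z'^2) ) = 0,
so z' is constant. Integrating once:
    z(θ) = a θ + b,
a helix on the cylinder (a straight line when the cylinder is unrolled). The constants a, b are determined by the endpoint conditions.
With endpoint conditions z(0) = 3 and z(π) = 14: from z(0) = b we get b = 3, and a·π + 3 = 14 gives a = 11/π, so
    z(θ) = (11/π) θ + 3.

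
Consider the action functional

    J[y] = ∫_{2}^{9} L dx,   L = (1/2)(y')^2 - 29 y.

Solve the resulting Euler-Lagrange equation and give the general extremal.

The Lagrangian is L = (1/2)(y')^2 - 29 y.
∂L/∂y = -29.
∂L/∂y' = y'.
The Euler-Lagrange equation d/dx(∂L/∂y') − ∂L/∂y = 0 becomes:
    y'' + 29 = 0
General solution: y(x) = -(29/2) x^2 + A x + B, where A and B are arbitrary constants fixed by the endpoint conditions.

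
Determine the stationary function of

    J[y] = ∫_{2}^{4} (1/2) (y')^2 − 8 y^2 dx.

The Lagrangian is L = (1/2) (y')^2 − 8 y^2.
Compute ∂L/∂y = -16y, ∂L/∂y' = y'.
The Euler-Lagrange equation d/dx(∂L/∂y') − ∂L/∂y = 0 reduces to
    y'' + 16 y = 0.
Its general solution is
    y(x) = A sin(4x) + B cos(4x),
with A, B fixed by the endpoint conditions.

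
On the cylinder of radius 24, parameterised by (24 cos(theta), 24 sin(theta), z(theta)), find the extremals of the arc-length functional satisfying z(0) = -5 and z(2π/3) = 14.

Parameterise the cylinder of radius R = 24 as
    r(θ) = (24 cos θ, 24 sin θ, z(θ)).
The arc-length element is
    ds = sqrt(576 + (dz/dθ)^2) dθ,
so the Lagrangian is L = sqrt(576 + z'^2).
L depends on z' only, not on z or θ, so ∂L/∂z = 0 and
    ∂L/∂z' = z' / sqrt(576 + z'^2).
The Euler-Lagrange equation gives
    d/dθ( z' / sqrt(576 + z'^2) ) = 0,
so z' is constant. Integrating once:
    z(θ) = a θ + b,
a helix on the cylinder (a straight line when the cylinder is unrolled). The constants a, b are determined by the endpoint conditions.
With endpoint conditions z(0) = -5 and z(2π/3) = 14: from z(0) = b we get b = -5, and a·2π/3 + -5 = 14 gives a = 57/(2π), so
    z(θ) = (57/(2π)) θ − 5.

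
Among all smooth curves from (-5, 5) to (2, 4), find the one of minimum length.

Arc-length functional: J[y] = ∫ sqrt(1 + (y')^2) dx.
Lagrangian L = sqrt(1 + (y')^2) has no explicit y dependence, so ∂L/∂y = 0 and the Euler-Lagrange equation gives
    d/dx( y' / sqrt(1 + (y')^2) ) = 0  ⇒  y' / sqrt(1 + (y')^2) = const.
Hence y' is constant, so y(x) is affine.
Fitting the endpoints (-5, 5) and (2, 4):
    slope m = (4 − 5) / (2 − (-5)) = -1/7,
    intercept c = 5 − m·(-5) = 30/7.
Extremal: y(x) = (-1/7) x + 30/7.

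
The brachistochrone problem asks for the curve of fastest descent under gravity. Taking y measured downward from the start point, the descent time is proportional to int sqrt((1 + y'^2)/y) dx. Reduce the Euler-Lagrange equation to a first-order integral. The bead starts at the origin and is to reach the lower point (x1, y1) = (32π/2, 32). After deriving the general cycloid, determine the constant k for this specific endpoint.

The Lagrangian L = sqrt((1 + y'^2) / y) has no explicit x dependence, so the Beltrami identity applies:
    L − y' ∂L/∂y' = C.
Compute ∂L/∂y' = y' / sqrt(y (1 + y'^2)).
Substitute:
    sqrt((1 + y'^2)/y) − y'·y' / sqrt(y (1 + y'^2))
    = (1 + y'^2) / sqrt(y (1 + y'^2)) − y'^2 / sqrt(y (1 + y'^2))
    = 1 / sqrt(y (1 + y'^2)) = C.
Squaring and rearranging gives the first integral
    y (1 + y'^2) = 1/C^2 =: k   (constant).
Solving this first-order ODE by the substitution
    y = (k/2)(1 − cos θ)
yields the cycloid parameterisation
    x(θ) = (k/2)(θ − sin θ),   y(θ) = (k/2)(1 − cos θ).
The constant k is fixed by the endpoint condition.
Now fit the given lower endpoint (x1, y1) = (32π/2, 32). At the bottom of the first arch (θ = π), the parametric equations give
    y(π) = (k/2)(1 − cos π) = k,
    x(π) = (k/2)(π − sin π) = kπ/2.
Matching y(π) = 32 gives k = 32, consistent with x(π) = 32π/2. Therefore the specific cycloid is
    x(θ) = (32/2)(θ − sin θ),   y(θ) = (32/2)(1 − cos θ).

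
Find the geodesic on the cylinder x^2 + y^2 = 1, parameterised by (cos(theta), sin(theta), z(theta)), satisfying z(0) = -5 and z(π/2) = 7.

Parameterise the cylinder of radius R = 1 as
    r(θ) = (cos θ, sin θ, z(θ)).
The arc-length element is
    ds = sqrt(1 + (dz/dθ)^2) dθ,
so the Lagrangian is L = sqrt(1 + z'^2).
L depends on z' only, not on z or θ, so ∂L/∂z = 0 and
    ∂L/∂z' = z' / sqrt(1 + z'^2).
The Euler-Lagrange equation gives
    d/dθ( z' / sqrt(1 + z'^2) ) = 0,
so z' is constant. Integrating once:
    z(θ) = a θ + b,
a helix on the cylinder (a straight line when the cylinder is unrolled). The constants a, b are determined by the endpoint conditions.
With endpoint conditions z(0) = -5 and z(π/2) = 7: from z(0) = b we get b = -5, and a·π/2 + -5 = 7 gives a = 24/π, so
    z(θ) = (24/π) θ − 5.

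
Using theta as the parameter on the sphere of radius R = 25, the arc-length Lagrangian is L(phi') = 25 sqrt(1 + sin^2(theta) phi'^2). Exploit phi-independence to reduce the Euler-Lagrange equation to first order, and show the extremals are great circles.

On the sphere of radius R = 25 with spherical coordinates (θ, φ), the induced metric is
    ds^2 = 625(dθ^2 + sin^2(θ) dφ^2).
Parameterise by θ; the arc-length functional is
    J[φ] = ∫ 25 sqrt(1 + sin^2(θ) (dφ/dθ)^2) dθ,
so L = 25 sqrt(1 + sin^2(θ) φ'^2). Compute
    ∂L/∂φ = 0  (L has no explicit φ dependence),
    ∂L/∂φ' = 25 sin^2(θ) φ' / sqrt(1 + sin^2(θ) φ'^2).
Since ∂L/∂φ = 0, the Euler-Lagrange equation
    d/dθ(∂L/∂φ') − ∂L/∂φ = 0
reduces to d/dθ(∂L/∂φ') = 0, i.e. the momentum conjugate to φ is conserved:
    25 sin^2(θ) φ' / sqrt(1 + sin^2(θ) φ'^2) = C.
The overall factor of 25 is constant, so dividing through gives Clairaut's relation sin^2(θ) φ' / sqrt(1 + sin^2(θ) φ'^2) = C' (with C' = C/25). Solving for φ' and integrating gives the great-circle family
    cot(θ) = A cos(φ − φ_0),
i.e. the intersection of the sphere with a plane through the origin. The two constants A and φ_0 (equivalently C and one phase) are fixed by the two endpoint conditions.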